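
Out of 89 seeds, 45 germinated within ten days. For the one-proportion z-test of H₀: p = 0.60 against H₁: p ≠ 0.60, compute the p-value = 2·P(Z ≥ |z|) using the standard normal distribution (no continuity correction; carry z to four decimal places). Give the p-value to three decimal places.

With x = 45 successes in n = 89, p̂ = 0.50562.
Under H₀, SE = √(p₀(1−p₀)/n) = √(0.60·0.40/89) = √0.002696629 = 0.051929.
Test statistic (full precision, shown to 4 dp): z = (45/89 − 0.60)/SE₀ ≈ -1.8175.
p-value = 2·P(Z ≥ |z|) with z = -1.8175 → 0.069.

p-value = 0.069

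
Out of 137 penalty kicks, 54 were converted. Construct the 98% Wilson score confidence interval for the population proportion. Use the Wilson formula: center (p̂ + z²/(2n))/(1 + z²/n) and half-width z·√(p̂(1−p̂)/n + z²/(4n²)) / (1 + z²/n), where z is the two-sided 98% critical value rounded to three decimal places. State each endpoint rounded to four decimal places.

Here p̂ = 54/137 = 0.39416 and z = 2.326 (z² = 5.410276).
1 + z²/n = 1.039491.
Center = (0.39416 + 0.019746)/1.039491 = 0.39818.
Radicand: p̂(1−p̂)/n + z²/(4n²) = 0.001743051 + 0.000072064 = 0.001815115.
Half-width = z·√(radicand)/denom = 2.326·0.042604/1.039491 = 0.09533.
So the interval runs from 0.3028 to 0.4935.

(0.3028, 0.4935)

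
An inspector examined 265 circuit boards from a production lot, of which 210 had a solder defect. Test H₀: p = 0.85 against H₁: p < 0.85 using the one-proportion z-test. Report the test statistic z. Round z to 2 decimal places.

z = -2.62

With x = 210 successes in n = 265, p̂ = 0.79245.
Null standard error: √(0.85·0.15/265) = √0.000481132 = 0.021935.
z = (p̂ − p₀)/SE = (0.79245 − 0.85)/0.021935 = -2.62.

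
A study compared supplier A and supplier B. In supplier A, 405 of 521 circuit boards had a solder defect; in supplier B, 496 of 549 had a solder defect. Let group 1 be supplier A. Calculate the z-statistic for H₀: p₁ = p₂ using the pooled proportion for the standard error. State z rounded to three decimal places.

z = -5.654

Sample proportions: p̂₁ = 405/521 = 0.77735 and p̂₂ = 496/549 = 0.90346.
Pooled p̂ = (405+496)/(521+549) = 901/1070 = 0.84206.
SE = √[p̂(1−p̂)(1/n₁+1/n₂)] = √[0.84206·0.15794·(1/521+1/549)] ≈ 0.022305.
z = (p̂₁ − p̂₂)/SE = (0.77735 − 0.90346)/0.022305 = -0.12611/0.022305 = -5.654.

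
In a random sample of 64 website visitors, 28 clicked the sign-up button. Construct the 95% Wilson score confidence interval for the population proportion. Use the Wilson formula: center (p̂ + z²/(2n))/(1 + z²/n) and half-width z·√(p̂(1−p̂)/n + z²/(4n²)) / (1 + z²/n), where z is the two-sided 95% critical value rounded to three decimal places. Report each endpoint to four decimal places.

Here p̂ = 28/64 = 0.43750 and z = 1.960 (z² = 3.841600).
1 + z²/n = 1.060025.
Center = (0.43750 + 0.030012)/1.060025 = 0.44104.
Radicand: p̂(1−p̂)/n + z²/(4n²) = 0.003845215 + 0.000234473 = 0.004079688.
Half-width = z·√(radicand)/denom = 1.960·0.063872/1.060025 = 0.11810.
Interval: 0.44104 ± 0.11810 → (0.3229, 0.5591).

(0.3229, 0.5591)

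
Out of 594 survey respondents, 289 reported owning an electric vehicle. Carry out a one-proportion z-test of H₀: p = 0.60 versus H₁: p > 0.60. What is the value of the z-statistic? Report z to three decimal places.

The sample proportion is 289/594 = 0.48653.
Null standard error: √(0.60·0.40/594) = √0.000404040 = 0.020101.
z = (0.48653 − 0.60)/0.020101 = -0.11347/0.020101 = -5.645.

z = -5.645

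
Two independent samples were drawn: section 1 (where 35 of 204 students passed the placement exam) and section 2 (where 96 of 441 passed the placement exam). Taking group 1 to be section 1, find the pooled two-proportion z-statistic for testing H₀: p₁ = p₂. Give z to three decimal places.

z = -1.354

Sample proportions: p̂₁ = 35/204 = 0.17157 and p̂₂ = 96/441 = 0.21769.
Pooling: p̂ = 131/645 = 0.20310.
SE = √[p̂(1−p̂)(1/n₁+1/n₂)] = √[0.20310·0.79690·(1/204+1/441)] ≈ 0.034065.
z = (p̂₁ − p̂₂)/SE = (0.17157 − 0.21769)/0.034065 = -0.04612/0.034065 = -1.354.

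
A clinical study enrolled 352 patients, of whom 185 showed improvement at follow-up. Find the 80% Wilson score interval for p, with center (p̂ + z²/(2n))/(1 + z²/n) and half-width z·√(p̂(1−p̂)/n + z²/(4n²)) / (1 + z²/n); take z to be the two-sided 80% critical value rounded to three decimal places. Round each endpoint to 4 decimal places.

(0.4914, 0.5595)

Here p̂ = 185/352 = 0.52557 and z = 1.282 (z² = 1.643524).
Denominator 1 + z²/n = 1 + 1.643524/352 = 1.004669.
Adjusted center: (0.52557 + z²/(2n))/1.004669 = 0.52545.
Radicand: p̂(1−p̂)/n + z²/(4n²) = 0.000708370 + 0.000003316 = 0.000711686.
Half-width = 1.282·√0.000711686/1.004669 = 0.03404.
CI: 0.52545 ± 0.03404 = (0.4914, 0.5595).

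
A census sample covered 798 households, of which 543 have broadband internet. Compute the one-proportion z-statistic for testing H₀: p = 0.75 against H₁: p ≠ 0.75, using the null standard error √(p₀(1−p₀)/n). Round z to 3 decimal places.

z = -4.537

The sample proportion is 543/798 = 0.68045.
SE₀ = √(0.75·0.25/798) = 0.015328.
z = (0.68045 − 0.75)/0.015328 = -0.06955/0.015328 = -4.537.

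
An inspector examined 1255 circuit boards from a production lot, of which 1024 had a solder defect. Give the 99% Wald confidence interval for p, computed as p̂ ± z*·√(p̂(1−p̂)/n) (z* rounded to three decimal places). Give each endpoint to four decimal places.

With x = 1024 successes in n = 1255, p̂ = 0.81594.
SE = √(p̂(1−p̂)/n) = √(0.150184/1255) = 0.010939.
z* = 2.576 at the 99% level.
Margin = 2.576·0.010939 = 0.02818.
CI: 0.81594 ± 0.02818 = (0.7878, 0.8441).

(0.7878, 0.8441)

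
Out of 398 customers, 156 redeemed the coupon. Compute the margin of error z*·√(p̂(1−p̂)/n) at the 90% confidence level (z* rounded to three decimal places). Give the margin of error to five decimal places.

The sample proportion is 156/398 = 0.39196.
Standard error of p̂: √(0.238327/398) = √0.000598812 = 0.024471.
The 90% critical value is z* = 1.645.
So ME = 0.04025.

ME = 0.04025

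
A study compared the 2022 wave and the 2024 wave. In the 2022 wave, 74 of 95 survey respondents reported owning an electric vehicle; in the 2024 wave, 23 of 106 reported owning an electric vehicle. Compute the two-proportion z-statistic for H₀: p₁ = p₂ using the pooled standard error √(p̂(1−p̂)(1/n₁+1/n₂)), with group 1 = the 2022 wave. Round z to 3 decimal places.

Sample proportions: p̂₁ = 74/95 = 0.77895 and p̂₂ = 23/106 = 0.21698.
Pooling: p̂ = 97/201 = 0.48259.
SE = √[p̂(1−p̂)(1/n₁+1/n₂)] = √[0.48259·0.51741·(1/95+1/106)] ≈ 0.070598.
z = 0.56197/0.070598 = 7.960.

z = 7.960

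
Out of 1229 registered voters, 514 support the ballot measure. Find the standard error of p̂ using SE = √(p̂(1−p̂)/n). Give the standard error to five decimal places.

SE = 0.01407

With x = 514 successes in n = 1229, p̂ = 0.41823.
p̂(1−p̂) = 0.243314.
SE = √(0.243314/1229) = 0.01407.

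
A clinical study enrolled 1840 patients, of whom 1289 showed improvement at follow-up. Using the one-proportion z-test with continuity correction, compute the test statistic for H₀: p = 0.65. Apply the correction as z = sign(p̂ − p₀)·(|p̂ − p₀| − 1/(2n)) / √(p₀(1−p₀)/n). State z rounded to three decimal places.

With x = 1289 successes in n = 1840, p̂ = 0.70054. p̂ − p₀ = 0.050543.
Continuity correction 1/(2n) = 1/3680 = 0.000272.
Corrected numerator: |0.050543| − 0.000272 = 0.050271.
Under H₀, SE = √(p₀(1−p₀)/n) = √(0.65·0.35/1840) = √0.000123641 = 0.011119.
z = +0.050271/0.011119 = 4.521.

z = 4.521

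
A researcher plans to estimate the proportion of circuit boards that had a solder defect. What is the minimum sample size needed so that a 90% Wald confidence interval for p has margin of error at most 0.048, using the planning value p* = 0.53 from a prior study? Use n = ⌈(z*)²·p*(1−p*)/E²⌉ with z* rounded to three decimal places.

z* = 1.645 at the 90% level.
p*(1−p*) = 0.2491.
(z*)²·p*(1−p*)/E² = 2.706025·0.2491/0.002304 = 292.565.
⌈292.565⌉ = 293.

n = 293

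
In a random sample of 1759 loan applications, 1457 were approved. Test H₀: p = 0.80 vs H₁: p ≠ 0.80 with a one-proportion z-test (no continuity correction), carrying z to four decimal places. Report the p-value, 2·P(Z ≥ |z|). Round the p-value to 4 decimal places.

The sample proportion is 1457/1759 = 0.82831.
Under H₀, SE = √(p₀(1−p₀)/n) = √(0.80·0.20/1759) = √0.000090961 = 0.009537.
z = (p̂ − p₀)/SE = (1457/1759 − 0.80)/0.009537 ≈ 2.9685.
p-value = 2·P(Z ≥ |z|) with z = 2.9685 → 0.0030.

p-value = 0.0030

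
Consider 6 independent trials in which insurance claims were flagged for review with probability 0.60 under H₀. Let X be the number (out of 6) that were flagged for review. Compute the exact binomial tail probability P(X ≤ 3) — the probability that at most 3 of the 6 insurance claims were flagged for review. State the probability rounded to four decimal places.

X ~ Binomial(n=6, p=0.60).
P(X ≤ 3) = C(6,0)·0.60^0·0.40^6 + C(6,1)·0.60^1·0.40^5 + C(6,2)·0.60^2·0.40^4 + C(6,3)·0.60^3·0.40^3.
= 0.004096 + 0.036864 + 0.138240 + 0.276480 = 0.4557.

P = 0.4557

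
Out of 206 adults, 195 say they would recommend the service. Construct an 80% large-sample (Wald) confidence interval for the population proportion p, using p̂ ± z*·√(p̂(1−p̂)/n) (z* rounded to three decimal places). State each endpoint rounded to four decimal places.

With x = 195 successes in n = 206, p̂ = 0.94660.
SE(p̂) = √(0.94660·0.05340/206) = 0.015664.
The 80% critical value is z* = 1.282.
Margin of error: 1.282 × 0.015664 = 0.02008.
Interval: 0.94660 ± 0.02008 → (0.9265, 0.9667).

(0.9265, 0.9667)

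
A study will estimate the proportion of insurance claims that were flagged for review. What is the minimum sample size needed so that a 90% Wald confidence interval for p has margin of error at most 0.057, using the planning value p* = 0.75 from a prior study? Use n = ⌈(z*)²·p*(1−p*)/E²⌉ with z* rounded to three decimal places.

n = 157

z* = 1.645 at the 90% level.
p*(1−p*) = 0.75·0.25 = 0.1875.
(z*)²·p*(1−p*)/E² = 2.706025·0.1875/0.003249 = 156.165.
Rounding up, n = 157.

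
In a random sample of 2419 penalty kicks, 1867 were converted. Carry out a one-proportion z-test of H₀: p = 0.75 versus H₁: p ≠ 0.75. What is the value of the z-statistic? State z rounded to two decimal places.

z = 2.48

The sample proportion is 1867/2419 = 0.77181.
SE₀ = √(0.75·0.25/2419) = 0.008804.
z = (p̂ − p₀)/SE = (0.77181 − 0.75)/0.008804 = 2.48.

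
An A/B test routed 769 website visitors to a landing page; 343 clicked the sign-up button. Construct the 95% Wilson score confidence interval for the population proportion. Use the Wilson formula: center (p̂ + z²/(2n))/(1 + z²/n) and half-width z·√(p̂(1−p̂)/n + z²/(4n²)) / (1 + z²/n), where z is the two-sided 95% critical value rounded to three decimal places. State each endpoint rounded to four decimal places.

(0.4113, 0.4813)

Here p̂ = 343/769 = 0.44603 and z = 1.960 (z² = 3.841600).
1 + z²/n = 1.004996.
Adjusted center: (0.44603 + z²/(2n))/1.004996 = 0.44630.
Radicand: p̂(1−p̂)/n + z²/(4n²) = 0.000321310 + 0.000001624 = 0.000322934.
Half-width = z·√(radicand)/denom = 1.960·0.017970/1.004996 = 0.03505.
Interval: 0.44630 ± 0.03505 → (0.4113, 0.4813).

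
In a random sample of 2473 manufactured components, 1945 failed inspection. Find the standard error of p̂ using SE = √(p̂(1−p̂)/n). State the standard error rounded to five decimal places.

Sample proportion p̂ = 1945/2473 = 0.78649.
p̂(1−p̂) = 0.167923.
SE = √(0.167923/2473) = √0.000067903 = 0.00824.

SE = 0.00824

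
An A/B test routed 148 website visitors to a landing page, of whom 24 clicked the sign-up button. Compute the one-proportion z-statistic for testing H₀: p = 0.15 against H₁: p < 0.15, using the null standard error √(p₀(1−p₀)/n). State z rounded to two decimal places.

z = 0.41

Sample proportion p̂ = 24/148 = 0.16216.
Null standard error: √(0.15·0.85/148) = √0.000861486 = 0.029351.
Test statistic: z = 0.01216/0.029351 = 0.41.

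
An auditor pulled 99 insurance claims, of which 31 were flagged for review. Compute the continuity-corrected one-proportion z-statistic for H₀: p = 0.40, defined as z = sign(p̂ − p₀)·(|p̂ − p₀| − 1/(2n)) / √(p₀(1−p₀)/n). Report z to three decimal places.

z = -1.662

Sample proportion p̂ = 31/99 = 0.31313. p̂ − p₀ = -0.086869.
1/(2n) = 0.005051.
Corrected numerator: |-0.086869| − 0.005051 = 0.081818.
SE₀ = √(0.40·0.60/99) = 0.049237.
z = −0.081818/0.049237 = -1.662.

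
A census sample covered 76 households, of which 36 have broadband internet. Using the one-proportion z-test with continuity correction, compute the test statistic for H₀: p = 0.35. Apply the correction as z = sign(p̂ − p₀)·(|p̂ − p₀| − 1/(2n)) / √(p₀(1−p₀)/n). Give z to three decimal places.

Sample proportion p̂ = 36/76 = 0.47368. p̂ − p₀ = 0.123684.
1/(2n) = 0.006579.
Corrected numerator: |0.123684| − 0.006579 = 0.117105.
Under H₀, SE = √(p₀(1−p₀)/n) = √(0.35·0.65/76) = √0.002993421 = 0.054712.
z = (+)0.117105/0.054712 = 2.140.

z = 2.140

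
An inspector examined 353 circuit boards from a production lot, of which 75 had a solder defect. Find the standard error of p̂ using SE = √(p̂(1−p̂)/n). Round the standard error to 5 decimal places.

SE = 0.02177

With x = 75 successes in n = 353, p̂ = 0.21246.
p̂(1−p̂) = 0.21246·0.78754 = 0.167321.
SE = √(0.167321/353) = 0.02177.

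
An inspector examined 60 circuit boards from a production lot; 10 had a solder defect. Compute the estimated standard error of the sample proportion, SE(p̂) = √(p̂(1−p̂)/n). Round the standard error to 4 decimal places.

p̂ = 10/60 = 0.16667.
p̂(1−p̂) = 0.16667·0.83333 = 0.138891.
SE = √(0.138891/60) = √0.002314850 = 0.0481.

SE = 0.0481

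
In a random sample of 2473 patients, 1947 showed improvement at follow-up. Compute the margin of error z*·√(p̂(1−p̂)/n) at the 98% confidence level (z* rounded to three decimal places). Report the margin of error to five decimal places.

ME = 0.01914

With x = 1947 successes in n = 2473, p̂ = 0.78730.
Standard error of p̂: √(0.167457/2473) = √0.000067714 = 0.008229.
The 98% critical value is z* = 2.326.
So ME = 0.01914.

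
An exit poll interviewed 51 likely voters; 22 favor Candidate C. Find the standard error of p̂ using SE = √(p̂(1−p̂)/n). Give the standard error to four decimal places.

SE = 0.0694

Sample proportion p̂ = 22/51 = 0.43137.
p̂(1−p̂) = 0.43137·0.56863 = 0.245290.
SE = √(0.245290/51) = √0.004809608 = 0.0694.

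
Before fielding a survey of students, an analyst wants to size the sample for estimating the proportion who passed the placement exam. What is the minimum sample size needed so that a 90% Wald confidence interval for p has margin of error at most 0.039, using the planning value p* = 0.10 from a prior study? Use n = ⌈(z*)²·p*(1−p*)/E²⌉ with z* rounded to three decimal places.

z* = 1.645 at the 90% level.
p*(1−p*) = 0.0900.
(z*)²·p*(1−p*)/E² = 2.706025·0.0900/0.001521 = 160.120.
Rounding up, n = 161.

n = 161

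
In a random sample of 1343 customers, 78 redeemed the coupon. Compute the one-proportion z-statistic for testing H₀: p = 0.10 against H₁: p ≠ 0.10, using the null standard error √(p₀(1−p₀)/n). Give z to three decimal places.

Sample proportion p̂ = 78/1343 = 0.05808.
Null standard error: √(0.10·0.90/1343) = √0.000067014 = 0.008186.
z = (p̂ − p₀)/SE = (0.05808 − 0.10)/0.008186 = -5.121.

z = -5.121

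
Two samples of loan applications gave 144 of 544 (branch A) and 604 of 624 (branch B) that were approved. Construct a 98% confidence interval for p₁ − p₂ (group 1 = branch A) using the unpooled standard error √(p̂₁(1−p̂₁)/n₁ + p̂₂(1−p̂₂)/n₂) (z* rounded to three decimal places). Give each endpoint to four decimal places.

(-0.7502, -0.6563)

p̂₁ = 144/544 = 0.26471, p̂₂ = 604/624 = 0.96795; p̂₁ − p̂₂ = -0.70324.
Unpooled SE = √(p̂₁(1−p̂₁)/n₁ + p̂₂(1−p̂₂)/n₂) = √(0.000357788 + 0.000049718) = 0.020187.
The 98% critical value is z* = 2.326. Margin of error = 0.04695.
Interval: -0.70324 ± 0.04695 → (-0.7502, -0.6563).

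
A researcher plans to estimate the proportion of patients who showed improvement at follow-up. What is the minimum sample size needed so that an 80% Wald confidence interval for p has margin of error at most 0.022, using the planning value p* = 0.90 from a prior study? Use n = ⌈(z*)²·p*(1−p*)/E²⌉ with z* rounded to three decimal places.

The 80% critical value is z* = 1.282.
p*(1−p*) = 0.90·0.10 = 0.0900.
(z*)²·p*(1−p*)/E² = 1.643524·0.0900/0.000484 = 305.614.
Rounding up, n = 306.

n = 306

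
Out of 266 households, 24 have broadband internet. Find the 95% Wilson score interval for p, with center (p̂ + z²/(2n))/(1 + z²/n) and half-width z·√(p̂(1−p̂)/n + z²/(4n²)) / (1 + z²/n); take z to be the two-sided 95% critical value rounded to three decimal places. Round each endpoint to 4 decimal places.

(0.0614, 0.1307)

p̂ = 24/266 = 0.09023; z = 1.960, so z² = 3.841600.
Denominator 1 + z²/n = 1 + 3.841600/266 = 1.014442.
Center = (0.09023 + 0.007221)/1.014442 = 0.09606.
Radicand: p̂(1−p̂)/n + z²/(4n²) = 0.000308590 + 0.000013573 = 0.000322163.
Half-width = z·√(radicand)/denom = 1.960·0.017949/1.014442 = 0.03468.
CI: 0.09606 ± 0.03468 = (0.0614, 0.1307).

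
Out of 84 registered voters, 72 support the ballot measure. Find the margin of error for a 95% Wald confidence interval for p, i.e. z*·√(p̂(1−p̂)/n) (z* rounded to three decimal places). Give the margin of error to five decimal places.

ME = 0.07483

With x = 72 successes in n = 84, p̂ = 0.85714.
Standard error of p̂: √(0.122449/84) = √0.001457726 = 0.038180.
z* = 1.960 at the 95% level.
ME = 1.960·0.038180 = 0.07483.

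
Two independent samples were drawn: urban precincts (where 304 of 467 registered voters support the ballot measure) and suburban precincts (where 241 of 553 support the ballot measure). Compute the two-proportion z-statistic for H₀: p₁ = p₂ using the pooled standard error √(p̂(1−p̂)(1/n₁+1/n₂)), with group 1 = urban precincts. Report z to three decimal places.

Sample proportions: p̂₁ = 304/467 = 0.65096 and p̂₂ = 241/553 = 0.43580.
Pooling: p̂ = 545/1020 = 0.53431.
SE = √[p̂(1−p̂)(1/n₁+1/n₂)] = √[0.53431·0.46569·(1/467+1/553)] ≈ 0.031349.
z = (p̂₁ − p̂₂)/SE = (0.65096 − 0.43580)/0.031349 = 0.21516/0.031349 = 6.863.

z = 6.863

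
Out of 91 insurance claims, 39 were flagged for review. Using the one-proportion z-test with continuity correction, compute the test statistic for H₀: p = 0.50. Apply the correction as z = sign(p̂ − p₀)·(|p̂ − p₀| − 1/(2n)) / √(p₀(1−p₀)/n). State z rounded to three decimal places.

p̂ = 39/91 = 0.42857. p̂ − p₀ = -0.071429.
Continuity correction 1/(2n) = 1/182 = 0.005495.
Corrected numerator: |-0.071429| − 0.005495 = 0.065934.
Null standard error: √(0.50·0.50/91) = √0.002747253 = 0.052414.
z = (−)0.065934/0.052414 = -1.258.

z = -1.258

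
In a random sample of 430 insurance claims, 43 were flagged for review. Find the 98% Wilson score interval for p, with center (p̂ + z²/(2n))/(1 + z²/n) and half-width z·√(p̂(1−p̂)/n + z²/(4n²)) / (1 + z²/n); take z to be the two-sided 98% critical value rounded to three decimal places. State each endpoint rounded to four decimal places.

p̂ = 43/430 = 0.10000; z = 2.326, so z² = 5.410276.
1 + z²/n = 1.012582.
Adjusted center: (0.10000 + z²/(2n))/1.012582 = 0.10497.
Radicand: p̂(1−p̂)/n + z²/(4n²) = 0.000209302 + 0.000007315 = 0.000216617.
Half-width = 2.326·√0.000216617/1.012582 = 0.03381.
CI: 0.10497 ± 0.03381 = (0.0712, 0.1388).

(0.0712, 0.1388)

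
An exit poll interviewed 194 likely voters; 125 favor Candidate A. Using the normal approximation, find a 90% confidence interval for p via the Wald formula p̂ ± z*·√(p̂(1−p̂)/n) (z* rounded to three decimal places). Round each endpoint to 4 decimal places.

p̂ = 125/194 = 0.64433.
Standard error of p̂: √(0.229169/194) = √0.001181283 = 0.034370.
z* = 1.645 at the 90% level.
Margin = 1.645·0.034370 = 0.05654.
Interval: 0.64433 ± 0.05654 → (0.5878, 0.7009).

(0.5878, 0.7009)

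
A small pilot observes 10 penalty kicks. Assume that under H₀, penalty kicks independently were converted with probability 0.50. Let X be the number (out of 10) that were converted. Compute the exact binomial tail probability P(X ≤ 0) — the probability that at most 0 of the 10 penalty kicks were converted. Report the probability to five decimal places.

P = 0.00098

X is binomial with n = 10 and p = 0.50.
P(X ≤ 0) = C(10,0)·0.50^0·0.50^10.
= 0.000977 = 0.00098.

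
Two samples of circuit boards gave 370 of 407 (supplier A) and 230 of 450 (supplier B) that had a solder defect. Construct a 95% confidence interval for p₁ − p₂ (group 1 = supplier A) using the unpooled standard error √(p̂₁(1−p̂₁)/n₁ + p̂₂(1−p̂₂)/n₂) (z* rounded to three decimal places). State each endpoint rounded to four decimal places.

p̂₁ = 370/407 = 0.90909, p̂₂ = 230/450 = 0.51111; p̂₁ − p̂₂ = 0.39798.
Unpooled SE = √(p̂₁(1−p̂₁)/n₁ + p̂₂(1−p̂₂)/n₂) = √(0.000203058 + 0.000555281) = 0.027538.
z* = 1.960 at the 95% level. Margin of error = 0.05397.
Interval: 0.39798 ± 0.05397 → (0.3440, 0.4520).

(0.3440, 0.4520)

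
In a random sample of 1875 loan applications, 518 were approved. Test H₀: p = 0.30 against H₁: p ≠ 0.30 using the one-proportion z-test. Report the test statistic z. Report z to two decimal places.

z = -2.24

p̂ = 518/1875 = 0.27627.
SE₀ = √(0.30·0.70/1875) = 0.010583.
z = (0.27627 − 0.30)/0.010583 = -0.02373/0.010583 = -2.24.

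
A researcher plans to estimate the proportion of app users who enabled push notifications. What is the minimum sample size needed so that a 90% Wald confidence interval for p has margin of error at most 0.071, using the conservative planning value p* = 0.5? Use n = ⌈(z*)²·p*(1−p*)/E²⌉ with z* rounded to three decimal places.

The 90% critical value is z* = 1.645.
p*(1−p*) = 0.2500.
(z*)²·p*(1−p*)/E² = 2.706025·0.2500/0.005041 = 134.201.
Rounding up, n = 135.

n = 135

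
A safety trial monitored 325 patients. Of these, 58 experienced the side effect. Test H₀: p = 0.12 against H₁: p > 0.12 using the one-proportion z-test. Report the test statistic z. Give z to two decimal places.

z = 3.24

With x = 58 successes in n = 325, p̂ = 0.17846.
SE₀ = √(0.12·0.88/325) = 0.018026.
z = (0.17846 − 0.12)/0.018026 = 0.05846/0.018026 = 3.24.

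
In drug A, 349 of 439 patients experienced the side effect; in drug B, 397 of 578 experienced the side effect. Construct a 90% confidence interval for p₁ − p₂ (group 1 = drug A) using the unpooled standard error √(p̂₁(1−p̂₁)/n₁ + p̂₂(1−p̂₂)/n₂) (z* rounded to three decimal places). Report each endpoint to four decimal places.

(0.0633, 0.1530)

p̂₁ = 0.79499, p̂₂ = 0.68685, so the observed difference is 0.10814.
SE = √(0.000371257 + 0.000372122) = √0.000743379 = 0.027265.
The 90% critical value is z* = 1.645. Margin of error = 0.04485.
CI: 0.10814 ± 0.04485 = (0.0633, 0.1530).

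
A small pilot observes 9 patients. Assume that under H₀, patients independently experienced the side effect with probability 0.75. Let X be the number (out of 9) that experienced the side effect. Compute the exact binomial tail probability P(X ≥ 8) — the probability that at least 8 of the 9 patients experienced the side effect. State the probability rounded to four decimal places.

X is binomial with n = 9 and p = 0.75.
P(X ≥ 8) = C(9,8)·0.75^8·0.25^1 + C(9,9)·0.75^9·0.25^0.
= 0.225254 + 0.075085 = 0.3003.

P = 0.3003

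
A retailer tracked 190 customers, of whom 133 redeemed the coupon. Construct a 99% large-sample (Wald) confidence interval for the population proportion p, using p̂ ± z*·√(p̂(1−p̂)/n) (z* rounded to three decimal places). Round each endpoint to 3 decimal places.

(0.614, 0.786)

Sample proportion p̂ = 133/190 = 0.70000.
Standard error of p̂: √(0.210000/190) = √0.001105263 = 0.033245.
The 99% critical value is z* = 2.576.
Margin = 2.576·0.033245 = 0.08564.
So the interval runs from 0.614 to 0.786.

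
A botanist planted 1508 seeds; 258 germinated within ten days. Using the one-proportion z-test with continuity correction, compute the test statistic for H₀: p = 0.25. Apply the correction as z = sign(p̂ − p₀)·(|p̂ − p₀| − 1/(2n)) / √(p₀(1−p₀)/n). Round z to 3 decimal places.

p̂ = 258/1508 = 0.17109. p̂ − p₀ = -0.078912.
1/(2n) = 0.000332.
Corrected numerator: |-0.078912| − 0.000332 = 0.078580.
SE₀ = √(0.25·0.75/1508) = 0.011151.
z = (−)0.078580/0.011151 = -7.047.

z = -7.047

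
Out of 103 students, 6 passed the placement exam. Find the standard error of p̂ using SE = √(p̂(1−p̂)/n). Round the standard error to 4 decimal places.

Sample proportion p̂ = 6/103 = 0.05825.
p̂(1−p̂) = 0.054857.
SE = √(0.054857/103) = 0.0231.

SE = 0.0231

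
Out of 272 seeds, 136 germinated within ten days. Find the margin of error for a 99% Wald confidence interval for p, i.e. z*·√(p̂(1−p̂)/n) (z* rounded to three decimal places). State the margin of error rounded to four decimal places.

ME = 0.0781

p̂ = 136/272 = 0.50000.
SE(p̂) = √(0.50000·0.50000/272) = 0.030317.
For 99% confidence, z* = 2.576.
Margin of error = z*·SE = 2.576 × 0.030317 = 0.0781.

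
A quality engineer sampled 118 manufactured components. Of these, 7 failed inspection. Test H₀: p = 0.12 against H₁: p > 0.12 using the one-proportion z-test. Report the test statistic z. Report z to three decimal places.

p̂ = 7/118 = 0.05932.
Under H₀, SE = √(p₀(1−p₀)/n) = √(0.12·0.88/118) = √0.000894915 = 0.029915.
z = (0.05932 − 0.12)/0.029915 = -0.06068/0.029915 = -2.028.

z = -2.028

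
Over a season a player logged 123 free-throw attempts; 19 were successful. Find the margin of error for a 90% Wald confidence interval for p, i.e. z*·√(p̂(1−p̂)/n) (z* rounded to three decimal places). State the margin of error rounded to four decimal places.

ME = 0.0536

p̂ = 19/123 = 0.15447.
Standard error of p̂: √(0.130610/123) = √0.001061871 = 0.032586.
For 90% confidence, z* = 1.645.
So ME = 0.0536.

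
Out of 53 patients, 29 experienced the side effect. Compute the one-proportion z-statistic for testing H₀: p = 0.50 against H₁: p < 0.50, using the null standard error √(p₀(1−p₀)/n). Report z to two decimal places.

The sample proportion is 29/53 = 0.54717.
SE₀ = √(0.50·0.50/53) = 0.068680.
z = (0.54717 − 0.50)/0.068680 = 0.04717/0.068680 = 0.69.

z = 0.69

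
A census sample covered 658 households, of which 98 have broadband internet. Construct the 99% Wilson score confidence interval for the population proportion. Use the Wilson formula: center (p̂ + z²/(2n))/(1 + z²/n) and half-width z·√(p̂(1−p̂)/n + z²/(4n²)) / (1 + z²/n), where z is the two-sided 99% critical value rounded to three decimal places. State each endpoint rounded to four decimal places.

(0.1167, 0.1882)

p̂ = 98/658 = 0.14894; z = 2.576, so z² = 6.635776.
Denominator 1 + z²/n = 1 + 6.635776/658 = 1.010085.
Adjusted center: (0.14894 + z²/(2n))/1.010085 = 0.15244.
Radicand: p̂(1−p̂)/n + z²/(4n²) = 0.000192636 + 0.000003832 = 0.000196468.
Half-width = z·√(radicand)/denom = 2.576·0.014017/1.010085 = 0.03575.
Interval: 0.15244 ± 0.03575 → (0.1167, 0.1882).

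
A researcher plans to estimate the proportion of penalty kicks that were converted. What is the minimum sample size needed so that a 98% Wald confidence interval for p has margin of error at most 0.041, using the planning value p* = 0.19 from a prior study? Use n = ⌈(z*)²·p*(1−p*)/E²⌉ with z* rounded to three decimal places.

For 98% confidence, z* = 2.326.
p*(1−p*) = 0.19·0.81 = 0.1539.
(z*)²·p*(1−p*)/E² = 5.410276·0.1539/0.001681 = 495.325.
Rounding up, n = 496.

n = 496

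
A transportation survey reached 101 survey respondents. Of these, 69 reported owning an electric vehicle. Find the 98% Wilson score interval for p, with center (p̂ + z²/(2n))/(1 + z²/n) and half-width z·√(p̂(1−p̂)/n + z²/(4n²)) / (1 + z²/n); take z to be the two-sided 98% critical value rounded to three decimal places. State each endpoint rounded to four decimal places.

Here p̂ = 69/101 = 0.68317 and z = 2.326 (z² = 5.410276).
1 + z²/n = 1.053567.
Adjusted center: (0.68317 + z²/(2n))/1.053567 = 0.67386.
Radicand: p̂(1−p̂)/n + z²/(4n²) = 0.002143063 + 0.000132592 = 0.002275655.
Half-width = z·√(radicand)/denom = 2.326·0.047704/1.053567 = 0.10532.
Interval: 0.67386 ± 0.10532 → (0.5685, 0.7792).

(0.5685, 0.7792)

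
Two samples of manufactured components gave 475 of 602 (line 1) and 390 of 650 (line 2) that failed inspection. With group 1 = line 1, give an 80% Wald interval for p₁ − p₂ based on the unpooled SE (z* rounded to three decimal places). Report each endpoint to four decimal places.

(0.1565, 0.2216)

p̂₁ = 475/602 = 0.78904, p̂₂ = 390/650 = 0.60000; p̂₁ − p̂₂ = 0.18904.
SE = √(0.000276508 + 0.000369231) = √0.000645739 = 0.025411.
z* = 1.282 at the 80% level. Margin of error = 0.03258.
So the interval runs from 0.1565 to 0.2216.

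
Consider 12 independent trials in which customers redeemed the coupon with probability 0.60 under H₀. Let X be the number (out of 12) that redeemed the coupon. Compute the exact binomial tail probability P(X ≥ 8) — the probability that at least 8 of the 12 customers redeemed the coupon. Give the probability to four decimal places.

P = 0.4382

X is binomial with n = 12 and p = 0.60.
P(X ≥ 8) = Σ_{j=8}^{12} C(12,j)·0.60^j·0.40^{12−j}.
= 0.212841 + 0.141894 + 0.063852 + 0.017414 + 0.002177 = 0.4382.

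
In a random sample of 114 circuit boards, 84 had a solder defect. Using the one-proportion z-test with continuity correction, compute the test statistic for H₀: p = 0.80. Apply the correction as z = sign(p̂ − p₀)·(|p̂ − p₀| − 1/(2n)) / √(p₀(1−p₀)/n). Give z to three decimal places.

z = -1.569

The sample proportion is 84/114 = 0.73684. p̂ − p₀ = -0.063158.
1/(2n) = 0.004386.
Corrected numerator: |-0.063158| − 0.004386 = 0.058772.
SE₀ = √(0.80·0.20/114) = 0.037463.
z = (−)0.058772/0.037463 = -1.569.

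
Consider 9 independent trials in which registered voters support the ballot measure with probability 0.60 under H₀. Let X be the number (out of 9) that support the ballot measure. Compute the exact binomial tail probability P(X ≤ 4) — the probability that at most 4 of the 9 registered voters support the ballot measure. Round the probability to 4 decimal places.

P = 0.2666

X is binomial with n = 9 and p = 0.60.
P(X ≤ 4) = Σ_{j=0}^{4} C(9,j)·0.60^j·0.40^{9−j}.
= 0.000262 + 0.003539 + 0.021234 + 0.074318 + 0.167215 = 0.2666.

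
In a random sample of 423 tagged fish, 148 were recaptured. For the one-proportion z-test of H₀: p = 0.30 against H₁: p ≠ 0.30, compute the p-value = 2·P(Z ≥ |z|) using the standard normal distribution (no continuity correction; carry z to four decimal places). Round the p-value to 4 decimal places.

The sample proportion is 148/423 = 0.34988.
SE₀ = √(0.30·0.70/423) = 0.022281.
Test statistic (full precision, shown to 4 dp): z = (148/423 − 0.30)/SE₀ ≈ 2.2387.
From the standard normal, 2·P(Z ≥ |z|) = 0.0252.

p-value = 0.0252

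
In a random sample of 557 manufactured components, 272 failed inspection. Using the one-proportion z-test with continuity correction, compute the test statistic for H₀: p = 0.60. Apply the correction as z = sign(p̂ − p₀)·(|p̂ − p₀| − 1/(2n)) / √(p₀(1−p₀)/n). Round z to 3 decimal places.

With x = 272 successes in n = 557, p̂ = 0.48833. p̂ − p₀ = -0.111670.
Continuity correction 1/(2n) = 1/1114 = 0.000898.
Corrected numerator: |-0.111670| − 0.000898 = 0.110772.
SE₀ = √(0.60·0.40/557) = 0.020758.
z = −0.110772/0.020758 = -5.336.

z = -5.336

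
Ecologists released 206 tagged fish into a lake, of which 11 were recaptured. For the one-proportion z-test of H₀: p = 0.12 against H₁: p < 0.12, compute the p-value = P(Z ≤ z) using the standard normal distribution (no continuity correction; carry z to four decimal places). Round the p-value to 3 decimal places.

p̂ = 11/206 = 0.05340.
Null standard error: √(0.12·0.88/206) = √0.000512621 = 0.022641.
z = (p̂ − p₀)/SE = (11/206 − 0.12)/0.022641 ≈ -2.9416.
p-value = P(Z ≤ z) with z = -2.9416 → 0.002.

p-value = 0.002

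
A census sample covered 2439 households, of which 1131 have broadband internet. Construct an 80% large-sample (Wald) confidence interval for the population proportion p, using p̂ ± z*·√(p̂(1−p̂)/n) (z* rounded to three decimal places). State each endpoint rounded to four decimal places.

(0.4508, 0.4767)

Sample proportion p̂ = 1131/2439 = 0.46371.
SE(p̂) = √(0.46371·0.53629/2439) = 0.010098.
The 80% critical value is z* = 1.282.
Margin = 1.282·0.010098 = 0.01295.
Interval: 0.46371 ± 0.01295 → (0.4508, 0.4767).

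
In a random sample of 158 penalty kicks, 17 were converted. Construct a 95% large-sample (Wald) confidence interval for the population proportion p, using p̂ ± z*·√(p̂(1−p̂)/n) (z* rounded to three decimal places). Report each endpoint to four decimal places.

Sample proportion p̂ = 17/158 = 0.10759.
SE = √(p̂(1−p̂)/n) = √(0.096018/158) = 0.024652.
The 95% critical value is z* = 1.960.
Margin = 1.960·0.024652 = 0.04832.
Interval: 0.10759 ± 0.04832 → (0.0593, 0.1559).

(0.0593, 0.1559)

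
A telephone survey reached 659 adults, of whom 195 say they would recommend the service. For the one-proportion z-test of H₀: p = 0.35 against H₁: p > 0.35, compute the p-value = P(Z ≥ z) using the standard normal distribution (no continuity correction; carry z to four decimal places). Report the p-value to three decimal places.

Sample proportion p̂ = 195/659 = 0.29590.
SE₀ = √(0.35·0.65/659) = 0.018580.
z = (p̂ − p₀)/SE = (195/659 − 0.35)/0.018580 ≈ -2.9116.
p-value = P(Z ≥ z) with z = -2.9116 → 0.998.

p-value = 0.998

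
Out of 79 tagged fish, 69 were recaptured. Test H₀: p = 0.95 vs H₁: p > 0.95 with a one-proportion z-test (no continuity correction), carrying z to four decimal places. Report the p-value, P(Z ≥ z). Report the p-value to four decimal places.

p̂ = 69/79 = 0.87342.
Null standard error: √(0.95·0.05/79) = √0.000601266 = 0.024521.
z = (p̂ − p₀)/SE = (69/79 − 0.95)/0.024521 ≈ -3.1232.
From the standard normal, P(Z ≥ z) = 0.9991.

p-value = 0.9991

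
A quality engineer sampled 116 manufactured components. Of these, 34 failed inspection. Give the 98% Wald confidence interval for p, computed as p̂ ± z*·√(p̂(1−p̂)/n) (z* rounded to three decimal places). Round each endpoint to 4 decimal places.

p̂ = 34/116 = 0.29310.
Standard error of p̂: √(0.207194/116) = √0.001786154 = 0.042263.
For 98% confidence, z* = 2.326.
Margin = 2.326·0.042263 = 0.09830.
Interval: 0.29310 ± 0.09830 → (0.1948, 0.3914).

(0.1948, 0.3914)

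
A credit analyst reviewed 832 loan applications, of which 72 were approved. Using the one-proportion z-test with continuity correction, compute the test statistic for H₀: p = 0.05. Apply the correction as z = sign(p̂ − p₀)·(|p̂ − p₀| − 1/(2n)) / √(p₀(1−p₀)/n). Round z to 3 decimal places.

z = 4.756

Sample proportion p̂ = 72/832 = 0.08654. p̂ − p₀ = 0.036538.
1/(2n) = 0.000601.
Corrected numerator: |0.036538| − 0.000601 = 0.035937.
Null standard error: √(0.05·0.95/832) = √0.000057091 = 0.007556.
z = (+)0.035937/0.007556 = 4.756.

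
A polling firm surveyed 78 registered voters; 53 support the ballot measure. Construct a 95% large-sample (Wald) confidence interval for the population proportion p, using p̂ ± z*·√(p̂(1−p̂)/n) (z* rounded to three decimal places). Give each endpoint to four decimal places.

(0.5759, 0.7831)

With x = 53 successes in n = 78, p̂ = 0.67949.
Standard error of p̂: √(0.217784/78) = √0.002792107 = 0.052840.
z* = 1.960 at the 95% level.
Margin = 1.960·0.052840 = 0.10357.
CI: 0.67949 ± 0.10357 = (0.5759, 0.7831).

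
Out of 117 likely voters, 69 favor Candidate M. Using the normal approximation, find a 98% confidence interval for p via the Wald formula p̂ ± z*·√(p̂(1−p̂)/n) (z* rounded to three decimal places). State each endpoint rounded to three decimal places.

(0.484, 0.696)

Sample proportion p̂ = 69/117 = 0.58974.
SE = √(p̂(1−p̂)/n) = √(0.241946/117) = 0.045474.
z* = 2.326 at the 98% level.
Margin of error: 2.326 × 0.045474 = 0.10577.
Interval: 0.58974 ± 0.10577 → (0.484, 0.696).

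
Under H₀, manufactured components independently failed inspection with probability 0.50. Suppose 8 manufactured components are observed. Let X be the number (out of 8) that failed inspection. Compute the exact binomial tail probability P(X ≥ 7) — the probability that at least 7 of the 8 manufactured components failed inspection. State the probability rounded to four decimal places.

P = 0.0352

X is binomial with n = 8 and p = 0.50.
P(X ≥ 7) = C(8,7)·0.50^7·0.50^1 + C(8,8)·0.50^8·0.50^0.
= 0.031250 + 0.003906 = 0.0352.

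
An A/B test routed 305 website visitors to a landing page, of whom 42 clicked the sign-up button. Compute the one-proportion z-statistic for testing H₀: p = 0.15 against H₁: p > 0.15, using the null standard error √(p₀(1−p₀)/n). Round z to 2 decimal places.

p̂ = 42/305 = 0.13770.
Null standard error: √(0.15·0.85/305) = √0.000418033 = 0.020446.
Test statistic: z = -0.01230/0.020446 = -0.60.

z = -0.60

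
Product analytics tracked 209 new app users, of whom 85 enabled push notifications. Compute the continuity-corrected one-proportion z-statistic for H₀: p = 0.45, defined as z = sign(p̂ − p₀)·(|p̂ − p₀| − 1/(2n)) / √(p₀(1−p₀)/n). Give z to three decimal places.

Sample proportion p̂ = 85/209 = 0.40670. p̂ − p₀ = -0.043301.
Continuity correction 1/(2n) = 1/418 = 0.002392.
Corrected numerator: |-0.043301| − 0.002392 = 0.040909.
Null standard error: √(0.45·0.55/209) = √0.001184211 = 0.034412.
z = −0.040909/0.034412 = -1.189.

z = -1.189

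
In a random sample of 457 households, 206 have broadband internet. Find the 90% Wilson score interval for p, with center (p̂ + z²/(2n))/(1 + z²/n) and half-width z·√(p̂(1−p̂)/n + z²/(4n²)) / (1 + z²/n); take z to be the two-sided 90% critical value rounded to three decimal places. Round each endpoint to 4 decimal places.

(0.4129, 0.4892)

Here p̂ = 206/457 = 0.45077 and z = 1.645 (z² = 2.706025).
Denominator 1 + z²/n = 1 + 2.706025/457 = 1.005921.
Center = (0.45077 + 0.002961)/1.005921 = 0.45106.
Radicand: p̂(1−p̂)/n + z²/(4n²) = 0.000541742 + 0.000003239 = 0.000544981.
Half-width = z·√(radicand)/denom = 1.645·0.023345/1.005921 = 0.03818.
So the interval runs from 0.4129 to 0.4892.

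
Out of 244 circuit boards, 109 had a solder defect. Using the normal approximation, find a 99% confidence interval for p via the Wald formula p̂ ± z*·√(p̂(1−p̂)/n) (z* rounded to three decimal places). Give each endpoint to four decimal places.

With x = 109 successes in n = 244, p̂ = 0.44672.
Standard error of p̂: √(0.247161/244) = √0.001012956 = 0.031827.
The 99% critical value is z* = 2.576.
Margin = 2.576·0.031827 = 0.08199.
So the interval runs from 0.3647 to 0.5287.

(0.3647, 0.5287)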